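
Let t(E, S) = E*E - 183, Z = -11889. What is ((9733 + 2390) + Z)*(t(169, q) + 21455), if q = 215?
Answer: 11660922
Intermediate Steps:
t(E, S) = -183 + E² (t(E, S) = E² - 183 = -183 + E²)
((9733 + 2390) + Z)*(t(169, q) + 21455) = ((9733 + 2390) - 11889)*((-183 + 169²) + 21455) = (12123 - 11889)*((-183 + 28561) + 21455) = 234*(28378 + 21455) = 234*49833 = 11660922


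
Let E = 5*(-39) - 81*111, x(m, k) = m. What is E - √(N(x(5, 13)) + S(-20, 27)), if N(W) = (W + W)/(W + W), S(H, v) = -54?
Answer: -9186 - I*√53 ≈ -9186.0 - 7.2801*I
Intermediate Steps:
N(W) = 1 (N(W) = (2*W)/((2*W)) = (2*W)*(1/(2*W)) = 1)
E = -9186 (E = -195 - 8991 = -9186)
E - √(N(x(5, 13)) + S(-20, 27)) = -9186 - √(1 - 54) = -9186 - √(-53) = -9186 - I*√53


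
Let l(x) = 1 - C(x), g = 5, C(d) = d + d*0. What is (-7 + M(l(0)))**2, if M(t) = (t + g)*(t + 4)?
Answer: 529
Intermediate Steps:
C(d) = d (C(d) = d + 0 = d)
l(x) = 1 - x
M(t) = (4 + t)*(5 + t) (M(t) = (t + 5)*(t + 4) = (5 + t)*(4 + t) = (4 + t)*(5 + t))
(-7 + M(l(0)))**2 = (-7 + (20 + (1 - 1*0)**2 + 9*(1 - 1*0)))**2 = (-7 + (20 + (1 + 0)**2 + 9*(1 + 0)))**2 = (-7 + (20 + 1**2 + 9*1))**2 = (-7 + (20 + 1 + 9))**2 = (-7 + 30)**2 = 23**2 = 529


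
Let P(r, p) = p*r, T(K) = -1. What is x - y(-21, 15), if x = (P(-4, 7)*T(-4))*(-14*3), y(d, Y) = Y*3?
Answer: -1221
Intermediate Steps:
y(d, Y) = 3*Y
x = -1176 (x = ((7*(-4))*(-1))*(-14*3) = -28*(-1)*(-42) = 28*(-42) = -1176)
x - y(-21, 15) = -1176 - 3*15 = -1176 - 1*45 = -1176 - 45 = -1221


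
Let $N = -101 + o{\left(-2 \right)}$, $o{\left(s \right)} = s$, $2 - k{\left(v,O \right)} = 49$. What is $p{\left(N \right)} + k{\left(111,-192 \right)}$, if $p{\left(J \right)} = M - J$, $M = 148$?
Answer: $204$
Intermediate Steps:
$k{\left(v,O \right)} = -47$ ($k{\left(v,O \right)} = 2 - 49 = -47$)
$N = -103$ ($N = -101 - 2 = -103$)
$p{\left(J \right)} = 148 - J$
$p{\left(N \right)} + k{\left(111,-192 \right)} = \left(148 - -103\right) - 47 = \left(148 + 103\right) - 47 = 251 - 47 = 204$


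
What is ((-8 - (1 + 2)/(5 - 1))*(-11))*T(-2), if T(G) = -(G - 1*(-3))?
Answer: -385/4 ≈ -96.250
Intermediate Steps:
T(G) = -3 - G (T(G) = -(G + 3) = -(3 + G) = -3 - G)
((-8 - (1 + 2)/(5 - 1))*(-11))*T(-2) = ((-8 - (1 + 2)/(5 - 1))*(-11))*(-3 - 1*(-2)) = ((-8 - 3/4)*(-11))*(-3 + 2) = ((-8 - 3/4)*(-11))*(-1) = ((-8 - 1*¾)*(-11))*(-1) = ((-8 - ¾)*(-11))*(-1) = -35/4*(-11)*(-1) = (385/4)*(-1) = -385/4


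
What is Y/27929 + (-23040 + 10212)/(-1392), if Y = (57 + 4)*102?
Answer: 30577853/3239764 ≈ 9.4383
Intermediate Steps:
Y = 6222 (Y = 61*102 = 6222)
Y/27929 + (-23040 + 10212)/(-1392) = 6222/27929 + (-23040 + 10212)/(-1392) = 6222*(1/27929) - 12828*(-1/1392) = 6222/27929 + 1069/116 = 30577853/3239764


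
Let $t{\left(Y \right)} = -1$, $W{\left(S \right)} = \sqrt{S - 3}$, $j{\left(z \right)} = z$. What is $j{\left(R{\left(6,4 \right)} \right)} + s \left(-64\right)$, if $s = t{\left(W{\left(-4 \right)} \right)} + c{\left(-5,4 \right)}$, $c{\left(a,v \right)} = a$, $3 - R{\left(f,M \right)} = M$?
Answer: $383$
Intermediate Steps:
$R{\left(f,M \right)} = 3 - M$
$W{\left(S \right)} = \sqrt{-3 + S}$
$s = -6$ ($s = -1 - 5 = -6$)
$j{\left(R{\left(6,4 \right)} \right)} + s \left(-64\right) = \left(3 - 4\right) - -384 = \left(3 - 4\right) + 384 = -1 + 384 = 383$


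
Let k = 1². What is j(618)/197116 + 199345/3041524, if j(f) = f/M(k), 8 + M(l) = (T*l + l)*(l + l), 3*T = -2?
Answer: 53676935809/824357936578 ≈ 0.065114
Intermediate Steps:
T = -⅔ (T = (⅓)*(-2) = -⅔ ≈ -0.66667)
k = 1
M(l) = -8 + 2*l²/3 (M(l) = -8 + (-2*l/3 + l)*(l + l) = -8 + (l/3)*(2*l) = -8 + 2*l²/3)
j(f) = -3*f/22 (j(f) = f/(-8 + (⅔)*1²) = f/(-8 + (⅔)*1) = f/(-8 + ⅔) = f/(-22/3) = f*(-3/22) = -3*f/22)
j(618)/197116 + 199345/3041524 = -3/22*618/197116 + 199345/3041524 = -927/11*1/197116 + 199345*(1/3041524) = -927/2168276 + 199345/3041524 = 53676935809/824357936578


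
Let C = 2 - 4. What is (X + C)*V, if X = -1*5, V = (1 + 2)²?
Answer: -63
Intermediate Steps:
V = 9 (V = 3² = 9)
C = -2
X = -5
(X + C)*V = (-5 - 2)*9 = -7*9 = -63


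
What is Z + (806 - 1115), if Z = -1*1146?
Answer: -1455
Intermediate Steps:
Z = -1146
Z + (806 - 1115) = -1146 + (806 - 1115) = -1146 - 309 = -1455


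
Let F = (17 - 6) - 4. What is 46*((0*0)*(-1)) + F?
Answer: 7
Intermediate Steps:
F = 7 (F = 11 - 4 = 7)
46*((0*0)*(-1)) + F = 46*((0*0)*(-1)) + 7 = 46*(0*(-1)) + 7 = 46*0 + 7 = 0 + 7 = 7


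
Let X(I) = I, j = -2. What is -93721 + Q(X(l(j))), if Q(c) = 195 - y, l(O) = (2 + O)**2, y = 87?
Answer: -93613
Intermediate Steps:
Q(c) = 108 (Q(c) = 195 - 1*87 = 195 - 87 = 108)
-93721 + Q(X(l(j))) = -93721 + 108 = -93613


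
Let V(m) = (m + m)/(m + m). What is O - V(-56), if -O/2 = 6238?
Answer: -12477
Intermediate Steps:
V(m) = 1 (V(m) = (2*m)/((2*m)) = (2*m)*(1/(2*m)) = 1)
O = -12476 (O = -2*6238 = -12476)
O - V(-56) = -12476 - 1*1 = -12476 - 1 = -12477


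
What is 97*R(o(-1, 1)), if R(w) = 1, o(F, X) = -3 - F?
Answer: 97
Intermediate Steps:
97*R(o(-1, 1)) = 97*1 = 97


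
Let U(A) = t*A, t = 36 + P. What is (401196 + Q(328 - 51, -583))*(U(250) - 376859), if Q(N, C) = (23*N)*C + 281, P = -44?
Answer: 1255090156944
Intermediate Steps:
t = -8 (t = 36 - 44 = -8)
Q(N, C) = 281 + 23*C*N (Q(N, C) = 23*C*N + 281 = 281 + 23*C*N)
U(A) = -8*A
(401196 + Q(328 - 51, -583))*(U(250) - 376859) = (401196 + (281 + 23*(-583)*(328 - 51)))*(-8*250 - 376859) = (401196 + (281 + 23*(-583)*277))*(-2000 - 376859) = (401196 + (281 - 3714293))*(-378859) = (401196 - 3714012)*(-378859) = -3312816*(-378859) = 1255090156944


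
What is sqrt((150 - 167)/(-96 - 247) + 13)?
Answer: 2*sqrt(7833)/49 ≈ 3.6124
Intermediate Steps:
sqrt((150 - 167)/(-96 - 247) + 13) = sqrt(-17/(-343) + 13) = sqrt(-17*(-1/343) + 13) = sqrt(17/343 + 13) = sqrt(4476/343) = 2*sqrt(7833)/49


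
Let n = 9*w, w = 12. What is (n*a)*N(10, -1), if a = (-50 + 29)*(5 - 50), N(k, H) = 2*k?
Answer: 2041200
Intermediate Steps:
n = 108 (n = 9*12 = 108)
a = 945 (a = -21*(-45) = 945)
(n*a)*N(10, -1) = (108*945)*(2*10) = 102060*20 = 2041200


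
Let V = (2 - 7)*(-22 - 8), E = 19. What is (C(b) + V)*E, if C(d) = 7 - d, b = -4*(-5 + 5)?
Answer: 2983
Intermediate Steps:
b = 0 (b = -4*0 = 0)
V = 150 (V = -5*(-30) = 150)
(C(b) + V)*E = ((7 - 1*0) + 150)*19 = ((7 + 0) + 150)*19 = (7 + 150)*19 = 157*19 = 2983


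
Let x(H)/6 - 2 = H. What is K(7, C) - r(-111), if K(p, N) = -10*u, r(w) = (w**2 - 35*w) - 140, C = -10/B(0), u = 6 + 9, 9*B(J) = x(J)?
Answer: -16216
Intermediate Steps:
x(H) = 12 + 6*H
B(J) = 4/3 + 2*J/3 (B(J) = (12 + 6*J)/9 = 4/3 + 2*J/3)
u = 15
C = -15/2 (C = -10/(4/3 + (2/3)*0) = -10/(4/3 + 0) = -10/(4/3) = (3/4)*(-10) = -15/2 ≈ -7.5000)
r(w) = -140 + w**2 - 35*w
K(p, N) = -150 (K(p, N) = -10*15 = -150)
K(7, C) - r(-111) = -150 - (-140 + (-111)**2 - 35*(-111)) = -150 - (-140 + 12321 + 3885) = -150 - 1*16066 = -150 - 16066 = -16216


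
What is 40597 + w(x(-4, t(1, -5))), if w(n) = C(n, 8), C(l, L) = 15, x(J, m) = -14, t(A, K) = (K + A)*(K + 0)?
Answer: 40612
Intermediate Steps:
t(A, K) = K*(A + K) (t(A, K) = (A + K)*K = K*(A + K))
w(n) = 15
40597 + w(x(-4, t(1, -5))) = 40597 + 15 = 40612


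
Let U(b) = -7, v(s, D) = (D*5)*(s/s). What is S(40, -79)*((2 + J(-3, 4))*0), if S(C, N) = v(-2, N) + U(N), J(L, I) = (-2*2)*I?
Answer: 0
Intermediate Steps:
v(s, D) = 5*D (v(s, D) = (5*D)*1 = 5*D)
J(L, I) = -4*I
S(C, N) = -7 + 5*N (S(C, N) = 5*N - 7 = -7 + 5*N)
S(40, -79)*((2 + J(-3, 4))*0) = (-7 + 5*(-79))*((2 - 4*4)*0) = (-7 - 395)*((2 - 16)*0) = -(-5628)*0 = -402*0 = 0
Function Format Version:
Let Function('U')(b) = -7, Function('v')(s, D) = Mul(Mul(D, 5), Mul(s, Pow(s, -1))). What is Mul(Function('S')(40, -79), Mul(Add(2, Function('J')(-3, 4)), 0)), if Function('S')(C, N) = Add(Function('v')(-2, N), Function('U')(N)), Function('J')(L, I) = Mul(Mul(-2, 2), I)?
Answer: 0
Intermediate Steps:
Function('v')(s, D) = Mul(5, D) (Function('v')(s, D) = Mul(Mul(5, D), 1) = Mul(5, D))
Function('J')(L, I) = Mul(-4, I)
Function('S')(C, N) = Add(-7, Mul(5, N)) (Function('S')(C, N) = Add(Mul(5, N), -7) = Add(-7, Mul(5, N)))
Mul(Function('S')(40, -79), Mul(Add(2, Function('J')(-3, 4)), 0)) = Mul(Add(-7, Mul(5, -79)), Mul(Add(2, Mul(-4, 4)), 0)) = Mul(Add(-7, -395), Mul(Add(2, -16), 0)) = Mul(-402, Mul(-14, 0)) = Mul(-402, 0) = 0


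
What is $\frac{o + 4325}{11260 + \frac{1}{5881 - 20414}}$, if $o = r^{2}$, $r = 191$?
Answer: $\frac{197677866}{54547193} \approx 3.624$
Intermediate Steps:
$o = 36481$ ($o = 191^{2} = 36481$)
$\frac{o + 4325}{11260 + \frac{1}{5881 - 20414}} = \frac{36481 + 4325}{11260 + \frac{1}{5881 - 20414}} = \frac{40806}{11260 + \frac{1}{-14533}} = \frac{40806}{11260 - \frac{1}{14533}} = \frac{40806}{\frac{163641579}{14533}} = 40806 \cdot \frac{14533}{163641579} = \frac{197677866}{54547193}$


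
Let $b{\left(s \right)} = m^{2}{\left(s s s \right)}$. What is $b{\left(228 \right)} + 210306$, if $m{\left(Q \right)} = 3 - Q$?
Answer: $140478177028107$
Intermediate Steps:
$b{\left(s \right)} = \left(3 - s^{3}\right)^{2}$ ($b{\left(s \right)} = \left(3 - s s s\right)^{2} = \left(3 - s^{2} s\right)^{2} = \left(3 - s^{3}\right)^{2}$)
$b{\left(228 \right)} + 210306 = \left(-3 + 228^{3}\right)^{2} + 210306 = \left(-3 + 11852352\right)^{2} + 210306 = 11852349^{2} + 210306 = 140478176817801 + 210306 = 140478177028107$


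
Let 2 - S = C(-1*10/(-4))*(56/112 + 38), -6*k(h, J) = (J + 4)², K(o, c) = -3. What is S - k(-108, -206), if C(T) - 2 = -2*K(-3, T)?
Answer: 19484/3 ≈ 6494.7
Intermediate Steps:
C(T) = 8 (C(T) = 2 - 2*(-3) = 2 + 6 = 8)
k(h, J) = -(4 + J)²/6 (k(h, J) = -(J + 4)²/6 = -(4 + J)²/6)
S = -306 (S = 2 - 8*(56/112 + 38) = 2 - 8*(56*(1/112) + 38) = 2 - 8*(½ + 38) = 2 - 8*77/2 = 2 - 1*308 = 2 - 308 = -306)
S - k(-108, -206) = -306 - (-1)*(4 - 206)²/6 = -306 - (-1)*(-202)²/6 = -306 - (-1)*40804/6 = -306 - 1*(-20402/3) = -306 + 20402/3 = 19484/3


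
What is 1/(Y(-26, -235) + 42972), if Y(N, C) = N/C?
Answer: 235/10098446 ≈ 2.3271e-5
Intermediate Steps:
1/(Y(-26, -235) + 42972) = 1/(-26/(-235) + 42972) = 1/(-26*(-1/235) + 42972) = 1/(26/235 + 42972) = 1/(10098446/235) = 235/10098446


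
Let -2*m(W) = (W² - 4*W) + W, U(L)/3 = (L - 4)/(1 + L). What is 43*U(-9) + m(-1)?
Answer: 1661/8 ≈ 207.63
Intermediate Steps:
U(L) = 3*(-4 + L)/(1 + L) (U(L) = 3*((L - 4)/(1 + L)) = 3*((-4 + L)/(1 + L)) = 3*(-4 + L)/(1 + L))
m(W) = -W²/2 + 3*W/2 (m(W) = -((W² - 4*W) + W)/2 = -(W² - 3*W)/2 = -W²/2 + 3*W/2)
43*U(-9) + m(-1) = 43*(3*(-4 - 9)/(1 - 9)) + (½)*(-1)*(3 - 1*(-1)) = 43*(3*(-13)/(-8)) + (½)*(-1)*(3 + 1) = 43*(3*(-⅛)*(-13)) + (½)*(-1)*4 = 43*(39/8) - 2 = 1677/8 - 2 = 1661/8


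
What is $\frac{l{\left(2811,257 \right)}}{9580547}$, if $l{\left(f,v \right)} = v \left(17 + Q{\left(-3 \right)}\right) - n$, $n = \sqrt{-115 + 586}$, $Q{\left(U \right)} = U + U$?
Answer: $\frac{2827}{9580547} - \frac{\sqrt{471}}{9580547} \approx 0.00029281$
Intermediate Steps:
$Q{\left(U \right)} = 2 U$
$n = \sqrt{471} \approx 21.703$
$l{\left(f,v \right)} = - \sqrt{471} + 11 v$ ($l{\left(f,v \right)} = v \left(17 + 2 \left(-3\right)\right) - \sqrt{471} = v \left(17 - 6\right) - \sqrt{471} = v 11 - \sqrt{471} = 11 v - \sqrt{471} = - \sqrt{471} + 11 v$)
$\frac{l{\left(2811,257 \right)}}{9580547} = \frac{- \sqrt{471} + 11 \cdot 257}{9580547} = \left(- \sqrt{471} + 2827\right) \frac{1}{9580547} = \left(2827 - \sqrt{471}\right) \frac{1}{9580547} = \frac{2827}{9580547} - \frac{\sqrt{471}}{9580547}$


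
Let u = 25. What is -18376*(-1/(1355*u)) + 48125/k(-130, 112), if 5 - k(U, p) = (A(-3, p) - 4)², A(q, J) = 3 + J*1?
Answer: -1403915559/417204500 ≈ -3.3651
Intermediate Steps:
A(q, J) = 3 + J
k(U, p) = 5 - (-1 + p)² (k(U, p) = 5 - ((3 + p) - 4)² = 5 - (-1 + p)²)
-18376*(-1/(1355*u)) + 48125/k(-130, 112) = -18376/((-1355*25)) + 48125/(5 - (-1 + 112)²) = -18376/(-33875) + 48125/(5 - 1*111²) = -18376*(-1/33875) + 48125/(5 - 1*12321) = 18376/33875 + 48125/(5 - 12321) = 18376/33875 + 48125/(-12316) = 18376/33875 + 48125*(-1/12316) = 18376/33875 - 48125/12316 = -1403915559/417204500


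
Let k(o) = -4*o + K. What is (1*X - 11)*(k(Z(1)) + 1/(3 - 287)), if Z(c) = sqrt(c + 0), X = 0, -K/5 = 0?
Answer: 12507/284 ≈ 44.039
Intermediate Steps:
K = 0 (K = -5*0 = 0)
Z(c) = sqrt(c)
k(o) = -4*o (k(o) = -4*o + 0 = -4*o)
(1*X - 11)*(k(Z(1)) + 1/(3 - 287)) = (1*0 - 11)*(-4*sqrt(1) + 1/(3 - 287)) = (0 - 11)*(-4*1 + 1/(-284)) = -11*(-4 - 1/284) = -11*(-1137/284) = 12507/284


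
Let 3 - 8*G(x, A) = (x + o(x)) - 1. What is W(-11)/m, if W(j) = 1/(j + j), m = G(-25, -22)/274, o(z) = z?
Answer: -548/297 ≈ -1.8451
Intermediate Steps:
G(x, A) = ½ - x/4 (G(x, A) = 3/8 - ((x + x) - 1)/8 = 3/8 - (2*x - 1)/8 = 3/8 - (-1 + 2*x)/8 = 3/8 + (⅛ - x/4) = ½ - x/4)
m = 27/1096 (m = (½ - ¼*(-25))/274 = (½ + 25/4)*(1/274) = (27/4)*(1/274) = 27/1096 ≈ 0.024635)
W(j) = 1/(2*j)
W(-11)/m = ((½)/(-11))/(27/1096) = ((½)*(-1/11))*(1096/27) = -1/22*1096/27 = -548/297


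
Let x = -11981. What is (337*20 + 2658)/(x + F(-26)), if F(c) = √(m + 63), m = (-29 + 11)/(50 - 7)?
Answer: -2420844917/3086202416 - 14097*√12857/3086202416 ≈ -0.78493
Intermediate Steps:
m = -18/43 ≈ -0.41860
F(c) = 3*√12857/43 (F(c) = √(-18/43 + 63) = √(2691/43) = 3*√12857/43)
(337*20 + 2658)/(x + F(-26)) = (337*20 + 2658)/(-11981 + 3*√12857/43) = (6740 + 2658)/(-11981 + 3*√12857/43) = 9398/(-11981 + 3*√12857/43)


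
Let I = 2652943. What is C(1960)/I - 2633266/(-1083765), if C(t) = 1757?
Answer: 6987808776943/2875166770395 ≈ 2.4304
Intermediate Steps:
C(1960)/I - 2633266/(-1083765) = 1757/2652943 - 2633266/(-1083765) = 1757*(1/2652943) - 2633266*(-1/1083765) = 1757/2652943 + 2633266/1083765 = 6987808776943/2875166770395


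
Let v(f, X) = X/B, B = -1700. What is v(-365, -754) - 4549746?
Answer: -3867283723/850 ≈ -4.5497e+6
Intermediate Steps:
v(f, X) = -X/1700 (v(f, X) = X/(-1700) = X*(-1/1700) = -X/1700)
v(-365, -754) - 4549746 = -1/1700*(-754) - 4549746 = 377/850 - 4549746 = -3867283723/850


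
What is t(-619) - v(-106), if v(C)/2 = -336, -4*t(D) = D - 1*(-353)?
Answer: 1477/2 ≈ 738.50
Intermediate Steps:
t(D) = -353/4 - D/4 (t(D) = -(D - 1*(-353))/4 = -(D + 353)/4 = -(353 + D)/4 = -353/4 - D/4)
v(C) = -672 (v(C) = 2*(-336) = -672)
t(-619) - v(-106) = (-353/4 - ¼*(-619)) - 1*(-672) = (-353/4 + 619/4) + 672 = 133/2 + 672 = 1477/2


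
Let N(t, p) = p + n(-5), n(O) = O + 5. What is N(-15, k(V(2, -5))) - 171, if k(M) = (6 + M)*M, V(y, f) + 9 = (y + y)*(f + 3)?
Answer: 16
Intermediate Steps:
V(y, f) = -9 + 2*y*(3 + f) (V(y, f) = -9 + (y + y)*(f + 3) = -9 + (2*y)*(3 + f) = -9 + 2*y*(3 + f))
n(O) = 5 + O
k(M) = M*(6 + M)
N(t, p) = p (N(t, p) = p + (5 - 5) = p + 0 = p)
N(-15, k(V(2, -5))) - 171 = (-9 + 6*2 + 2*(-5)*2)*(6 + (-9 + 6*2 + 2*(-5)*2)) - 171 = (-9 + 12 - 20)*(6 + (-9 + 12 - 20)) - 171 = -17*(6 - 17) - 171 = -17*(-11) - 171 = 187 - 171 = 16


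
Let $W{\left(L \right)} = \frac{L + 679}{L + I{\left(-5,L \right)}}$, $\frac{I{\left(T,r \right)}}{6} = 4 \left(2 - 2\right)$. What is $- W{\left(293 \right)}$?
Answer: $- \frac{972}{293} \approx -3.3174$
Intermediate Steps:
$I{\left(T,r \right)} = 0$ ($I{\left(T,r \right)} = 6 \cdot 4 \left(2 - 2\right) = 6 \cdot 4 \cdot 0 = 6 \cdot 0 = 0$)
$W{\left(L \right)} = \frac{679 + L}{L}$ ($W{\left(L \right)} = \frac{L + 679}{L + 0} = \frac{679 + L}{L}$)
$- W{\left(293 \right)} = - \frac{679 + 293}{293} = - \frac{972}{293}$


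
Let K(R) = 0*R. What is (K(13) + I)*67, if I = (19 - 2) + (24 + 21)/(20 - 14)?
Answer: 3283/2 ≈ 1641.5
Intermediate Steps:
K(R) = 0
I = 49/2 (I = 17 + 45/6 = 17 + 45*(⅙) = 17 + 15/2 = 49/2 ≈ 24.500)
(K(13) + I)*67 = (0 + 49/2)*67 = (49/2)*67 = 3283/2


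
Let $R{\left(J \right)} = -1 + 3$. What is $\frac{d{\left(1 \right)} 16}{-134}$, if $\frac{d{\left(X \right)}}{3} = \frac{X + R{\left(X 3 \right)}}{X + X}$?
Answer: $- \frac{36}{67} \approx -0.53731$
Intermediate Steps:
$R{\left(J \right)} = 2$
$d{\left(X \right)} = \frac{3 \left(2 + X\right)}{2 X}$ ($d{\left(X \right)} = 3 \frac{X + 2}{X + X} = 3 \frac{2 + X}{2 X} = \frac{3 \left(2 + X\right)}{2 X}$)
$\frac{d{\left(1 \right)} 16}{-134} = \frac{\left(\frac{3}{2} + \frac{3}{1}\right) 16}{-134} = \left(\frac{3}{2} + 3 \cdot 1\right) 16 \left(- \frac{1}{134}\right) = \left(\frac{3}{2} + 3\right) 16 \left(- \frac{1}{134}\right) = \frac{9}{2} \cdot 16 \left(- \frac{1}{134}\right) = 72 \left(- \frac{1}{134}\right) = - \frac{36}{67}$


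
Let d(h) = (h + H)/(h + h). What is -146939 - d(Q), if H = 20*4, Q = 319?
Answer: -93747481/638 ≈ -1.4694e+5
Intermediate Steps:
H = 80
d(h) = (80 + h)/(2*h) (d(h) = (h + 80)/(h + h) = (80 + h)/((2*h)) = (80 + h)*(1/(2*h)) = (80 + h)/(2*h))
-146939 - d(Q) = -146939 - (80 + 319)/(2*319) = -146939 - 399/(2*319) = -146939 - 1*399/638 = -146939 - 399/638 = -93747481/638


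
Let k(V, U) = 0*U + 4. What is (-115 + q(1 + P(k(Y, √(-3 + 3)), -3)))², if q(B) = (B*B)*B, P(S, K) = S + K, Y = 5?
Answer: 11449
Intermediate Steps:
k(V, U) = 4 (k(V, U) = 0 + 4 = 4)
P(S, K) = K + S
q(B) = B³ (q(B) = B²*B = B³)
(-115 + q(1 + P(k(Y, √(-3 + 3)), -3)))² = (-115 + (1 + (-3 + 4))³)² = (-115 + (1 + 1)³)² = (-115 + 2³)² = (-115 + 8)² = (-107)² = 11449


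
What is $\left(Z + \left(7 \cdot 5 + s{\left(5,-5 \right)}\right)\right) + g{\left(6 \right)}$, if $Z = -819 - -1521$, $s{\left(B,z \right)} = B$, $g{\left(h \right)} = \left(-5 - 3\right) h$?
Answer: $694$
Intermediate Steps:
$g{\left(h \right)} = - 8 h$
$Z = 702$ ($Z = -819 + 1521 = 702$)
$\left(Z + \left(7 \cdot 5 + s{\left(5,-5 \right)}\right)\right) + g{\left(6 \right)} = \left(702 + \left(7 \cdot 5 + 5\right)\right) - 48 = \left(702 + \left(35 + 5\right)\right) - 48 = \left(702 + 40\right) - 48 = 742 - 48 = 694$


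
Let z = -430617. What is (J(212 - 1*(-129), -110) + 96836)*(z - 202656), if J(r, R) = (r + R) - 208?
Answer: -61338189507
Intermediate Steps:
J(r, R) = -208 + R + r (J(r, R) = (R + r) - 208 = -208 + R + r)
(J(212 - 1*(-129), -110) + 96836)*(z - 202656) = ((-208 - 110 + (212 - 1*(-129))) + 96836)*(-430617 - 202656) = ((-208 - 110 + (212 + 129)) + 96836)*(-633273) = ((-208 - 110 + 341) + 96836)*(-633273) = (23 + 96836)*(-633273) = 96859*(-633273) = -61338189507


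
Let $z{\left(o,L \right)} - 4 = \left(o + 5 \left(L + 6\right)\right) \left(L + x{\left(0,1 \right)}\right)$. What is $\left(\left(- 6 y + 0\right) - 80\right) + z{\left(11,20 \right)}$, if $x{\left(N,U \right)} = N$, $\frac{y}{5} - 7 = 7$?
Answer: $2324$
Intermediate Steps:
$y = 70$ ($y = 35 + 5 \cdot 7 = 35 + 35 = 70$)
$z{\left(o,L \right)} = 4 + L \left(30 + o + 5 L\right)$ ($z{\left(o,L \right)} = 4 + \left(o + 5 \left(L + 6\right)\right) \left(L + 0\right) = 4 + \left(o + 5 \left(6 + L\right)\right) L = 4 + \left(o + \left(30 + 5 L\right)\right) L = 4 + \left(30 + o + 5 L\right) L = 4 + L \left(30 + o + 5 L\right)$)
$\left(\left(- 6 y + 0\right) - 80\right) + z{\left(11,20 \right)} = \left(\left(\left(-6\right) 70 + 0\right) - 80\right) + \left(4 + 5 \cdot 20^{2} + 30 \cdot 20 + 20 \cdot 11\right) = \left(\left(-420 + 0\right) - 80\right) + \left(4 + 5 \cdot 400 + 600 + 220\right) = \left(-420 - 80\right) + \left(4 + 2000 + 600 + 220\right) = -500 + 2824 = 2324$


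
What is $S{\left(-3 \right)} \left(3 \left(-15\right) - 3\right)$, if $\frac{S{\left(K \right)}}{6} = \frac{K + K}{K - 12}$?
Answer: $- \frac{576}{5} \approx -115.2$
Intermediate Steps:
$S{\left(K \right)} = \frac{12 K}{-12 + K}$ ($S{\left(K \right)} = 6 \frac{K + K}{K - 12} = 6 \frac{2 K}{-12 + K} = \frac{12 K}{-12 + K}$)
$S{\left(-3 \right)} \left(3 \left(-15\right) - 3\right) = 12 \left(-3\right) \frac{1}{-12 - 3} \left(3 \left(-15\right) - 3\right) = 12 \left(-3\right) \frac{1}{-15} \left(-45 - 3\right) = 12 \left(-3\right) \left(- \frac{1}{15}\right) \left(-48\right) = \frac{12}{5} \left(-48\right) = - \frac{576}{5}$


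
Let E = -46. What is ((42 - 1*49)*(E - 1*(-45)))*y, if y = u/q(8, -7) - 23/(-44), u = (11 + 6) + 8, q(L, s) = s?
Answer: -939/44 ≈ -21.341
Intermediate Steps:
u = 25 (u = 17 + 8 = 25)
y = -939/308 (y = 25/(-7) - 23/(-44) = 25*(-⅐) - 23*(-1/44) = -25/7 + 23/44 = -939/308 ≈ -3.0487)
((42 - 1*49)*(E - 1*(-45)))*y = ((42 - 1*49)*(-46 - 1*(-45)))*(-939/308) = ((42 - 49)*(-46 + 45))*(-939/308) = -7*(-1)*(-939/308) = 7*(-939/308) = -939/44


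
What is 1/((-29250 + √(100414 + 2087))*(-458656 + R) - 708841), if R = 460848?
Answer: -64824841/4201767507310417 - 6576*√11389/4201767507310417 ≈ -1.5595e-8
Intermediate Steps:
1/((-29250 + √(100414 + 2087))*(-458656 + R) - 708841) = 1/((-29250 + √(100414 + 2087))*(-458656 + 460848) - 708841) = 1/((-29250 + √102501)*2192 - 708841) = 1/((-29250 + 3*√11389)*2192 - 708841) = 1/((-64116000 + 6576*√11389) - 708841) = 1/(-64824841 + 6576*√11389)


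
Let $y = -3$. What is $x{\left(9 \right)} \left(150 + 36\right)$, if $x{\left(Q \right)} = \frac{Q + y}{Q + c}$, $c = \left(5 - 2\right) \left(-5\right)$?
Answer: $-186$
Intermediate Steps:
$c = -15$ ($c = 3 \left(-5\right) = -15$)
$x{\left(Q \right)} = \frac{-3 + Q}{-15 + Q}$ ($x{\left(Q \right)} = \frac{Q - 3}{Q - 15} = \frac{-3 + Q}{-15 + Q}$)
$x{\left(9 \right)} \left(150 + 36\right) = \frac{-3 + 9}{-15 + 9} \left(150 + 36\right) = \frac{1}{-6} \cdot 6 \cdot 186 = \left(- \frac{1}{6}\right) 6 \cdot 186 = \left(-1\right) 186 = -186$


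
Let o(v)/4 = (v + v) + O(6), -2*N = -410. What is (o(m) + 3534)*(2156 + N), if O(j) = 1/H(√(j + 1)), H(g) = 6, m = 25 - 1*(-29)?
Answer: 9365300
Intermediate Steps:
N = 205 (N = -½*(-410) = 205)
m = 54 (m = 25 + 29 = 54)
O(j) = ⅙ (O(j) = 1/6 = ⅙)
o(v) = ⅔ + 8*v (o(v) = 4*((v + v) + ⅙) = 4*(2*v + ⅙) = 4*(⅙ + 2*v) = ⅔ + 8*v)
(o(m) + 3534)*(2156 + N) = ((⅔ + 8*54) + 3534)*(2156 + 205) = ((⅔ + 432) + 3534)*2361 = (1298/3 + 3534)*2361 = (11900/3)*2361 = 9365300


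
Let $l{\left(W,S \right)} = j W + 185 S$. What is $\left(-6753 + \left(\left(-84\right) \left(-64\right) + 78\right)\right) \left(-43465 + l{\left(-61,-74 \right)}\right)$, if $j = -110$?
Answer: $65528055$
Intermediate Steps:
$l{\left(W,S \right)} = - 110 W + 185 S$
$\left(-6753 + \left(\left(-84\right) \left(-64\right) + 78\right)\right) \left(-43465 + l{\left(-61,-74 \right)}\right) = \left(-6753 + \left(\left(-84\right) \left(-64\right) + 78\right)\right) \left(-43465 + \left(\left(-110\right) \left(-61\right) + 185 \left(-74\right)\right)\right) = \left(-6753 + \left(5376 + 78\right)\right) \left(-43465 + \left(6710 - 13690\right)\right) = \left(-6753 + 5454\right) \left(-43465 - 6980\right) = \left(-1299\right) \left(-50445\right) = 65528055$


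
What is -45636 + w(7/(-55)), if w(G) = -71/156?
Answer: -7119287/156 ≈ -45636.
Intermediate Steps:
w(G) = -71/156 (w(G) = -71*1/156 = -71/156)
-45636 + w(7/(-55)) = -45636 - 71/156 = -7119287/156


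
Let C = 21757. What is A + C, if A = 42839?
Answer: 64596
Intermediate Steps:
A + C = 42839 + 21757 = 64596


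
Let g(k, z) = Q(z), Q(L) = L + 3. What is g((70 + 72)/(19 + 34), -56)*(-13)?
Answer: 689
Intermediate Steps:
Q(L) = 3 + L
g(k, z) = 3 + z
g((70 + 72)/(19 + 34), -56)*(-13) = (3 - 56)*(-13) = -53*(-13) = 689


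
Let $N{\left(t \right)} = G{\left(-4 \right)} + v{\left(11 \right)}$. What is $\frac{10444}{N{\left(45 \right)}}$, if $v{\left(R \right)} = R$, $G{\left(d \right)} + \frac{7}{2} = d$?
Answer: $2984$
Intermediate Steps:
$G{\left(d \right)} = - \frac{7}{2} + d$
$N{\left(t \right)} = \frac{7}{2}$ ($N{\left(t \right)} = \left(- \frac{7}{2} - 4\right) + 11 = - \frac{15}{2} + 11 = \frac{7}{2}$)
$\frac{10444}{N{\left(45 \right)}} = \frac{10444}{\frac{7}{2}} = 10444 \cdot \frac{2}{7} = 2984$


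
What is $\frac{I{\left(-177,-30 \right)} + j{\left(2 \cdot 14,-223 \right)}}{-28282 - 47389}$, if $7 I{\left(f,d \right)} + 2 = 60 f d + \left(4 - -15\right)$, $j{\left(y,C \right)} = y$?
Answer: $- \frac{318813}{529697} \approx -0.60188$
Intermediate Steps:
$I{\left(f,d \right)} = \frac{17}{7} + \frac{60 d f}{7}$ ($I{\left(f,d \right)} = - \frac{2}{7} + \frac{60 f d + \left(4 - -15\right)}{7} = - \frac{2}{7} + \frac{60 d f + \left(4 + 15\right)}{7} = - \frac{2}{7} + \frac{60 d f + 19}{7} = - \frac{2}{7} + \frac{19 + 60 d f}{7} = - \frac{2}{7} + \left(\frac{19}{7} + \frac{60 d f}{7}\right) = \frac{17}{7} + \frac{60 d f}{7}$)
$\frac{I{\left(-177,-30 \right)} + j{\left(2 \cdot 14,-223 \right)}}{-28282 - 47389} = \frac{\left(\frac{17}{7} + \frac{60}{7} \left(-30\right) \left(-177\right)\right) + 2 \cdot 14}{-28282 - 47389} = \frac{\left(\frac{17}{7} + \frac{318600}{7}\right) + 28}{-75671} = \left(\frac{318617}{7} + 28\right) \left(- \frac{1}{75671}\right) = \frac{318813}{7} \left(- \frac{1}{75671}\right) = - \frac{318813}{529697}$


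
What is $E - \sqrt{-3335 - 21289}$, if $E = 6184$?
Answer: $6184 - 36 i \sqrt{19} \approx 6184.0 - 156.92 i$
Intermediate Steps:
$E - \sqrt{-3335 - 21289} = 6184 - \sqrt{-3335 - 21289} = 6184 - \sqrt{-24624} = 6184 - 36 i \sqrt{19}$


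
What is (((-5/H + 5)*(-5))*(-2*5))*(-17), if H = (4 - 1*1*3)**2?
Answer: 0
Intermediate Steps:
H = 1 (H = (4 - 1*3)**2 = (4 - 3)**2 = 1**2 = 1)
(((-5/H + 5)*(-5))*(-2*5))*(-17) = (((-5/1 + 5)*(-5))*(-2*5))*(-17) = (((-5*1 + 5)*(-5))*(-10))*(-17) = (((-5 + 5)*(-5))*(-10))*(-17) = ((0*(-5))*(-10))*(-17) = (0*(-10))*(-17) = 0*(-17) = 0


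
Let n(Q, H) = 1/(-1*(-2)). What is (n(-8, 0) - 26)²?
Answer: 2601/4 ≈ 650.25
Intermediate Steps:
n(Q, H) = ½ (n(Q, H) = 1/2 = ½)
(n(-8, 0) - 26)² = (½ - 26)² = (-51/2)² = 2601/4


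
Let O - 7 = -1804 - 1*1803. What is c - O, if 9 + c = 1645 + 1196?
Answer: 6432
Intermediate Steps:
c = 2832 (c = -9 + (1645 + 1196) = -9 + 2841 = 2832)
O = -3600 (O = 7 + (-1804 - 1*1803) = 7 + (-1804 - 1803) = 7 - 3607 = -3600)
c - O = 2832 - 1*(-3600) = 2832 + 3600 = 6432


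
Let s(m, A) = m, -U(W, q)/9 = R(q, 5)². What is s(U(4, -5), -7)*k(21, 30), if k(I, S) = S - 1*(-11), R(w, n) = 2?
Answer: -1476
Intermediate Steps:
U(W, q) = -36 (U(W, q) = -9*2² = -9*4 = -36)
k(I, S) = 11 + S (k(I, S) = S + 11 = 11 + S)
s(U(4, -5), -7)*k(21, 30) = -36*(11 + 30) = -36*41 = -1476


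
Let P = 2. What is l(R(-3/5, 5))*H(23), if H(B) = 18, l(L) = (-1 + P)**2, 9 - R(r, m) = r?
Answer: 18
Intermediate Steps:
R(r, m) = 9 - r
l(L) = 1 (l(L) = (-1 + 2)**2 = 1**2 = 1)
l(R(-3/5, 5))*H(23) = 1*18 = 18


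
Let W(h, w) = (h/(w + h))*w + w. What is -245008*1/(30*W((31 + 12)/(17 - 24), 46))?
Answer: -1424109/6785 ≈ -209.89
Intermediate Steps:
W(h, w) = w + h*w/(h + w) (W(h, w) = (h/(h + w))*w + w = h*w/(h + w) + w = w + h*w/(h + w))
-245008*1/(30*W((31 + 12)/(17 - 24), 46)) = -245008*((31 + 12)/(17 - 24) + 46)/(1380*(46 + 2*((31 + 12)/(17 - 24)))) = -245008*(43/(-7) + 46)/(1380*(46 + 2*(43/(-7)))) = -245008*(43*(-⅐) + 46)/(1380*(46 + 2*(43*(-⅐)))) = -245008*(-43/7 + 46)/(1380*(46 + 2*(-43/7))) = -245008*93/(3220*(46 - 86/7)) = -245008/(30*(46*(7/279)*(236/7))) = -245008/(30*(10856/279)) = -245008/108560/93 = -245008*93/108560 = -1424109/6785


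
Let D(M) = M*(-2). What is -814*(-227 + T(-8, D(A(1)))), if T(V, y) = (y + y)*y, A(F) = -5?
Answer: 21978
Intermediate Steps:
D(M) = -2*M
T(V, y) = 2*y**2 (T(V, y) = (2*y)*y = 2*y**2)
-814*(-227 + T(-8, D(A(1)))) = -814*(-227 + 2*(-2*(-5))**2) = -814*(-227 + 2*10**2) = -814*(-227 + 2*100) = -814*(-227 + 200) = -814*(-27) = 21978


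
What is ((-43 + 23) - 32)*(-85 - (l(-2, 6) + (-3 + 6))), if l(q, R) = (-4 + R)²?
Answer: 4784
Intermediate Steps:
((-43 + 23) - 32)*(-85 - (l(-2, 6) + (-3 + 6))) = ((-43 + 23) - 32)*(-85 - ((-4 + 6)² + (-3 + 6))) = (-20 - 32)*(-85 - (2² + 3)) = -52*(-85 - (4 + 3)) = -52*(-85 - 1*7) = -52*(-85 - 7) = -52*(-92) = 4784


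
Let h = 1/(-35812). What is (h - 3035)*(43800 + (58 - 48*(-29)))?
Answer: -2459098150125/17906 ≈ -1.3733e+8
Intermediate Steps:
h = -1/35812 ≈ -2.7924e-5
(h - 3035)*(43800 + (58 - 48*(-29))) = (-1/35812 - 3035)*(43800 + (58 - 48*(-29))) = -108689421*(43800 + (58 + 1392))/35812 = -108689421*(43800 + 1450)/35812 = -108689421/35812*45250 = -2459098150125/17906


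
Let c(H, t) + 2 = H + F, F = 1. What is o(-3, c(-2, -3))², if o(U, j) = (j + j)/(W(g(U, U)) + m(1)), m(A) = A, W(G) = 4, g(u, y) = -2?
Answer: 36/25 ≈ 1.4400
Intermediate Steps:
c(H, t) = -1 + H (c(H, t) = -2 + (H + 1) = -2 + (1 + H) = -1 + H)
o(U, j) = 2*j/5 (o(U, j) = (j + j)/(4 + 1) = (2*j)/5 = (2*j)*(⅕) = 2*j/5)
o(-3, c(-2, -3))² = (2*(-1 - 2)/5)² = ((⅖)*(-3))² = (-6/5)² = 36/25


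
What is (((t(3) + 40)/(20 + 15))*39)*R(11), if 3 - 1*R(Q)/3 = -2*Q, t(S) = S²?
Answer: 4095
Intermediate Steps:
R(Q) = 9 + 6*Q (R(Q) = 9 - (-6)*Q = 9 + 6*Q)
(((t(3) + 40)/(20 + 15))*39)*R(11) = (((3² + 40)/(20 + 15))*39)*(9 + 6*11) = (((9 + 40)/35)*39)*(9 + 66) = ((49*(1/35))*39)*75 = ((7/5)*39)*75 = (273/5)*75 = 4095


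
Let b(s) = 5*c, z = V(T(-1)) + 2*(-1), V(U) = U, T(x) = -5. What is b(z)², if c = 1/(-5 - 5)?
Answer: ¼ ≈ 0.25000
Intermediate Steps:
c = -⅒ (c = 1/(-10) = -⅒ ≈ -0.10000)
z = -7 (z = -5 + 2*(-1) = -5 - 2 = -7)
b(s) = -½ (b(s) = 5*(-⅒) = -½)
b(z)² = (-½)² = ¼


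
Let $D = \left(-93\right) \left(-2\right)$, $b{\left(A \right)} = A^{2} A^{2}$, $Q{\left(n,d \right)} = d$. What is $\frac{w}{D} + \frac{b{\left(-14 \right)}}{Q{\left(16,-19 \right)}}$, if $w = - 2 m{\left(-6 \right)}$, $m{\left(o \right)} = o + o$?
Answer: $- \frac{1190820}{589} \approx -2021.8$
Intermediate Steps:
$m{\left(o \right)} = 2 o$
$b{\left(A \right)} = A^{4}$
$D = 186$
$w = 24$ ($w = - 2 \cdot 2 \left(-6\right) = \left(-2\right) \left(-12\right) = 24$)
$\frac{w}{D} + \frac{b{\left(-14 \right)}}{Q{\left(16,-19 \right)}} = \frac{24}{186} + \frac{\left(-14\right)^{4}}{-19} = 24 \cdot \frac{1}{186} + 38416 \left(- \frac{1}{19}\right) = \frac{4}{31} - \frac{38416}{19} = - \frac{1190820}{589}$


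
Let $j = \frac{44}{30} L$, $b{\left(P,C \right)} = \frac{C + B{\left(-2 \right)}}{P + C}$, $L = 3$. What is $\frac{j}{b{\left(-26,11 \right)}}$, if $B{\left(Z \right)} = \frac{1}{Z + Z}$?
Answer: $- \frac{264}{43} \approx -6.1395$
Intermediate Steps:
$B{\left(Z \right)} = \frac{1}{2 Z}$
$b{\left(P,C \right)} = \frac{- \frac{1}{4} + C}{C + P}$ ($b{\left(P,C \right)} = \frac{C + \frac{1}{2 \left(-2\right)}}{P + C} = \frac{C + \frac{1}{2} \left(- \frac{1}{2}\right)}{C + P} = \frac{C - \frac{1}{4}}{C + P} = \frac{- \frac{1}{4} + C}{C + P}$)
$j = \frac{22}{5}$ ($j = \frac{44}{30} \cdot 3 = 44 \cdot \frac{1}{30} \cdot 3 = \frac{22}{15} \cdot 3 = \frac{22}{5} \approx 4.4$)
$\frac{j}{b{\left(-26,11 \right)}} = \frac{22}{5 \frac{- \frac{1}{4} + 11}{11 - 26}} = \frac{22}{5 \frac{1}{-15} \cdot \frac{43}{4}} = \frac{22}{5 \left(\left(- \frac{1}{15}\right) \frac{43}{4}\right)} = \frac{22}{5 \left(- \frac{43}{60}\right)} = \frac{22}{5} \left(- \frac{60}{43}\right) = - \frac{264}{43}$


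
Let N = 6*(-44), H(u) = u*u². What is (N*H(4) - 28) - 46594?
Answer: -63518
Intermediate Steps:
H(u) = u³
N = -264
(N*H(4) - 28) - 46594 = (-264*4³ - 28) - 46594 = (-264*64 - 28) - 46594 = (-16896 - 28) - 46594 = -16924 - 46594 = -63518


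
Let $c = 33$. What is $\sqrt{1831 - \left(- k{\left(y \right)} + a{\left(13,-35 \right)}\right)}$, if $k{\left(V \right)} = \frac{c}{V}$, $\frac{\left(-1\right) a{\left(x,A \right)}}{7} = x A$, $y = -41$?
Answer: $\frac{i \sqrt{2277427}}{41} \approx 36.808 i$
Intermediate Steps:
$a{\left(x,A \right)} = - 7 A x$ ($a{\left(x,A \right)} = - 7 x A = - 7 A x$)
$k{\left(V \right)} = \frac{33}{V}$
$\sqrt{1831 - \left(- k{\left(y \right)} + a{\left(13,-35 \right)}\right)} = \sqrt{1831 + \left(\frac{33}{-41} - \left(-7\right) \left(-35\right) 13\right)} = \sqrt{1831 + \left(33 \left(- \frac{1}{41}\right) - 3185\right)} = \sqrt{1831 - \frac{130618}{41}} = \sqrt{- \frac{55547}{41}} = \frac{i \sqrt{2277427}}{41}$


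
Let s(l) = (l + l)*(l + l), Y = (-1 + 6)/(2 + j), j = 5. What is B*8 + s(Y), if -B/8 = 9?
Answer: -28124/49 ≈ -573.96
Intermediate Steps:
Y = 5/7 (Y = (-1 + 6)/(2 + 5) = 5/7 ≈ 0.71429)
s(l) = 4*l² (s(l) = (2*l)*(2*l) = 4*l²)
B = -72 (B = -8*9 = -72)
B*8 + s(Y) = -72*8 + 4*(5/7)² = -576 + 4*(25/49) = -576 + 100/49 = -28124/49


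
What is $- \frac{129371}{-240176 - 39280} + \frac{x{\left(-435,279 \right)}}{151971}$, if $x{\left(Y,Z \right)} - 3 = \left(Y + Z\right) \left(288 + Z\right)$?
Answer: $- \frac{1685654501}{14156402592} \approx -0.11907$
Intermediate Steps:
$x{\left(Y,Z \right)} = 3 + \left(288 + Z\right) \left(Y + Z\right)$ ($x{\left(Y,Z \right)} = 3 + \left(Y + Z\right) \left(288 + Z\right) = 3 + \left(288 + Z\right) \left(Y + Z\right)$)
$- \frac{129371}{-240176 - 39280} + \frac{x{\left(-435,279 \right)}}{151971} = - \frac{129371}{-240176 - 39280} + \frac{3 + 279^{2} + 288 \left(-435\right) + 288 \cdot 279 - 121365}{151971} = - \frac{129371}{-279456} + \left(3 + 77841 - 125280 + 80352 - 121365\right) \frac{1}{151971} = \left(-129371\right) \left(- \frac{1}{279456}\right) - \frac{29483}{50657} = \frac{129371}{279456} - \frac{29483}{50657} = - \frac{1685654501}{14156402592}$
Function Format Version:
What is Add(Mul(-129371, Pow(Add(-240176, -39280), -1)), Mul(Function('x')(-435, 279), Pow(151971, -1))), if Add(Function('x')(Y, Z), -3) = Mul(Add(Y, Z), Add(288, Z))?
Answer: Rational(-1685654501, 14156402592) ≈ -0.11907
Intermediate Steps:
Function('x')(Y, Z) = Add(3, Mul(Add(288, Z), Add(Y, Z))) (Function('x')(Y, Z) = Add(3, Mul(Add(Y, Z), Add(288, Z))) = Add(3, Mul(Add(288, Z), Add(Y, Z))))
Add(Mul(-129371, Pow(Add(-240176, -39280), -1)), Mul(Function('x')(-435, 279), Pow(151971, -1))) = Add(Mul(-129371, Pow(Add(-240176, -39280), -1)), Mul(Add(3, Pow(279, 2), Mul(288, -435), Mul(288, 279), Mul(-435, 279)), Pow(151971, -1))) = Add(Mul(-129371, Pow(-279456, -1)), Mul(Add(3, 77841, -125280, 80352, -121365), Rational(1, 151971))) = Add(Mul(-129371, Rational(-1, 279456)), Mul(-88449, Rational(1, 151971))) = Add(Rational(129371, 279456), Rational(-29483, 50657)) = Rational(-1685654501, 14156402592)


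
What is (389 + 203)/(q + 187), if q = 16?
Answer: 592/203 ≈ 2.9163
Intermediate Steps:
(389 + 203)/(q + 187) = (389 + 203)/(16 + 187) = 592/203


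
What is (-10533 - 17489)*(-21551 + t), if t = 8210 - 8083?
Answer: 600343328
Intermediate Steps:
t = 127
(-10533 - 17489)*(-21551 + t) = (-10533 - 17489)*(-21551 + 127) = -28022*(-21424) = 600343328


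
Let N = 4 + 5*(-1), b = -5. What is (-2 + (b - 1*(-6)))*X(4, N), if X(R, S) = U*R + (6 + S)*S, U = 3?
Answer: -7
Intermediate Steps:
N = -1 (N = 4 - 5 = -1)
X(R, S) = 3*R + S*(6 + S) (X(R, S) = 3*R + (6 + S)*S = 3*R + S*(6 + S))
(-2 + (b - 1*(-6)))*X(4, N) = (-2 + (-5 - 1*(-6)))*((-1)² + 3*4 + 6*(-1)) = (-2 + (-5 + 6))*(1 + 12 - 6) = (-2 + 1)*7 = -1*7 = -7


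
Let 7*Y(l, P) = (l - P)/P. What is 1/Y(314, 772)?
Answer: -2702/229 ≈ -11.799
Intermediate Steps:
Y(l, P) = (l - P)/(7*P) (Y(l, P) = ((l - P)/P)/7 = (l - P)/(7*P))
1/Y(314, 772) = 1/((⅐)*(314 - 1*772)/772) = 1/((⅐)*(1/772)*(314 - 772)) = 1/((⅐)*(1/772)*(-458)) = 1/(-229/2702) = -2702/229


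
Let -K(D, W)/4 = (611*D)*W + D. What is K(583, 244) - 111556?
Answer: -347777776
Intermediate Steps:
K(D, W) = -4*D - 2444*D*W (K(D, W) = -4*((611*D)*W + D) = -4*(611*D*W + D) = -4*(D + 611*D*W) = -4*D - 2444*D*W)
K(583, 244) - 111556 = -4*583*(1 + 611*244) - 111556 = -4*583*(1 + 149084) - 111556 = -4*583*149085 - 111556 = -347666220 - 111556 = -347777776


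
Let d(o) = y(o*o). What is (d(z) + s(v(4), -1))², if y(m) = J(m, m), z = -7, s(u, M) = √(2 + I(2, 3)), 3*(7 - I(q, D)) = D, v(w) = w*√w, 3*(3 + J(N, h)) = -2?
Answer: 193/9 - 44*√2/3 ≈ 0.70265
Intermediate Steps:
J(N, h) = -11/3 (J(N, h) = -3 + (⅓)*(-2) = -3 - ⅔ = -11/3)
v(w) = w^(3/2)
I(q, D) = 7 - D/3
s(u, M) = 2*√2 (s(u, M) = √(2 + (7 - ⅓*3)) = √(2 + (7 - 1)) = √(2 + 6) = √8 = 2*√2)
y(m) = -11/3
d(o) = -11/3
(d(z) + s(v(4), -1))² = (-11/3 + 2*√2)²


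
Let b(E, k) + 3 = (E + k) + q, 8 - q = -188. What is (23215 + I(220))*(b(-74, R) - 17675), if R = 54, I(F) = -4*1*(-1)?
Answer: -406378938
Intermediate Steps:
q = 196 (q = 8 - 1*(-188) = 8 + 188 = 196)
I(F) = 4 (I(F) = -4*(-1) = 4)
b(E, k) = 193 + E + k (b(E, k) = -3 + ((E + k) + 196) = -3 + (196 + E + k) = 193 + E + k)
(23215 + I(220))*(b(-74, R) - 17675) = (23215 + 4)*((193 - 74 + 54) - 17675) = 23219*(173 - 17675) = 23219*(-17502) = -406378938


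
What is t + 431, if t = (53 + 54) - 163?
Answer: 375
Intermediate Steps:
t = -56 (t = 107 - 163 = -56)
t + 431 = -56 + 431 = 375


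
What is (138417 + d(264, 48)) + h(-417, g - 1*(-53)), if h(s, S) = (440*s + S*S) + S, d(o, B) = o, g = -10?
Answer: -42907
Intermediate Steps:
h(s, S) = S + S² + 440*s (h(s, S) = (440*s + S²) + S = (S² + 440*s) + S = S + S² + 440*s)
(138417 + d(264, 48)) + h(-417, g - 1*(-53)) = (138417 + 264) + ((-10 - 1*(-53)) + (-10 - 1*(-53))² + 440*(-417)) = 138681 + ((-10 + 53) + (-10 + 53)² - 183480) = 138681 + (43 + 43² - 183480) = 138681 + (43 + 1849 - 183480) = 138681 - 181588 = -42907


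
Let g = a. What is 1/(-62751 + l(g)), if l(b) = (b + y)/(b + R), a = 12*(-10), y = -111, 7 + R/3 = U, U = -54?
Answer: -101/6337774 ≈ -1.5936e-5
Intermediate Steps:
R = -183 (R = -21 + 3*(-54) = -21 - 162 = -183)
a = -120
g = -120
l(b) = (-111 + b)/(-183 + b) (l(b) = (b - 111)/(b - 183) = (-111 + b)/(-183 + b))
1/(-62751 + l(g)) = 1/(-62751 + (-111 - 120)/(-183 - 120)) = 1/(-62751 - 231/(-303)) = 1/(-62751 - 1/303*(-231)) = 1/(-62751 + 77/101) = 1/(-6337774/101) = -101/6337774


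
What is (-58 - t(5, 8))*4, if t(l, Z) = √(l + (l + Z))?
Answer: -232 - 12*√2 ≈ -248.97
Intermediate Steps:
t(l, Z) = √(Z + 2*l) (t(l, Z) = √(l + (Z + l)) = √(Z + 2*l))
(-58 - t(5, 8))*4 = (-58 - √(8 + 2*5))*4 = (-58 - √(8 + 10))*4 = (-58 - √18)*4 = (-58 - 3*√2)*4 = -232 - 12*√2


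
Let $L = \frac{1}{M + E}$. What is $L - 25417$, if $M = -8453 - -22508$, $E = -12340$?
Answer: $- \frac{43590154}{1715} \approx -25417.0$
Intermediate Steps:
$M = 14055$ ($M = -8453 + 22508 = 14055$)
$L = \frac{1}{1715}$ ($L = \frac{1}{14055 - 12340} = \frac{1}{1715} \approx 0.00058309$)
$L - 25417 = \frac{1}{1715} - 25417 = - \frac{43590154}{1715}$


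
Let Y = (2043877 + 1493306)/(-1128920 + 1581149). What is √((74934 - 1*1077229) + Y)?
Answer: 2*I*√5693856159065033/150743 ≈ 1001.1*I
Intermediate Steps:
Y = 1179061/150743 (Y = 3537183/452229 = 3537183*(1/452229) = 1179061/150743 ≈ 7.8217)
√((74934 - 1*1077229) + Y) = √((74934 - 1*1077229) + 1179061/150743) = √((74934 - 1077229) + 1179061/150743) = √(-1002295 + 1179061/150743) = √(-151087776124/150743) = 2*I*√5693856159065033/150743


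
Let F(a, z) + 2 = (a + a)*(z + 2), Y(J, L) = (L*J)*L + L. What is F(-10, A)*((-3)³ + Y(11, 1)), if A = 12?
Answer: 4230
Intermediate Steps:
Y(J, L) = L + J*L² (Y(J, L) = (J*L)*L + L = J*L² + L = L + J*L²)
F(a, z) = -2 + 2*a*(2 + z) (F(a, z) = -2 + (a + a)*(z + 2) = -2 + (2*a)*(2 + z) = -2 + 2*a*(2 + z))
F(-10, A)*((-3)³ + Y(11, 1)) = (-2 + 4*(-10) + 2*(-10)*12)*((-3)³ + 1*(1 + 11*1)) = (-2 - 40 - 240)*(-27 + 1*(1 + 11)) = -282*(-27 + 1*12) = -282*(-27 + 12) = -282*(-15) = 4230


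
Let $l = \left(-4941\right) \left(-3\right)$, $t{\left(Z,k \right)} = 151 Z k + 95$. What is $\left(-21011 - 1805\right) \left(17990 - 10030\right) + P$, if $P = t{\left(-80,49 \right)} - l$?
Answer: $-182222008$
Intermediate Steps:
$t{\left(Z,k \right)} = 95 + 151 Z k$ ($t{\left(Z,k \right)} = 151 Z k + 95 = 95 + 151 Z k$)
$l = 14823$
$P = -606648$ ($P = \left(95 + 151 \left(-80\right) 49\right) - 14823 = \left(95 - 591920\right) - 14823 = -591825 - 14823 = -606648$)
$\left(-21011 - 1805\right) \left(17990 - 10030\right) + P = \left(-21011 - 1805\right) \left(17990 - 10030\right) - 606648 = \left(-22816\right) 7960 - 606648 = -181615360 - 606648 = -182222008$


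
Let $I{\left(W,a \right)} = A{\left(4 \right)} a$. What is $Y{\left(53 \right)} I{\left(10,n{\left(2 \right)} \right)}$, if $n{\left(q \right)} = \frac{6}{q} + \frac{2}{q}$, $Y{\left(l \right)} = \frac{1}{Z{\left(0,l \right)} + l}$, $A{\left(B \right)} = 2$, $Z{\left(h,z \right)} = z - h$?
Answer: $\frac{4}{53} \approx 0.075472$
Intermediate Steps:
$Y{\left(l \right)} = \frac{1}{2 l}$ ($Y{\left(l \right)} = \frac{1}{\left(l - 0\right) + l} = \frac{1}{\left(l + 0\right) + l} = \frac{1}{l + l} = \frac{1}{2 l}$)
$n{\left(q \right)} = \frac{8}{q}$
$I{\left(W,a \right)} = 2 a$
$Y{\left(53 \right)} I{\left(10,n{\left(2 \right)} \right)} = \frac{1}{2 \cdot 53} \cdot 2 \cdot \frac{8}{2} = \frac{1}{2} \cdot \frac{1}{53} \cdot 2 \cdot 8 \cdot \frac{1}{2} = \frac{2 \cdot 4}{106} = \frac{1}{106} \cdot 8 = \frac{4}{53}$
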